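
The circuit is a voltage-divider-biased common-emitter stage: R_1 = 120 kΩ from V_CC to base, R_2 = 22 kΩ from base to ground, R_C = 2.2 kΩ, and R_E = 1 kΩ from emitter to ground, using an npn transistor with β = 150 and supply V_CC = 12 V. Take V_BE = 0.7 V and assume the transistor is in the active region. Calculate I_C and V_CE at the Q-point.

I_C ≈ 1 mA, V_CE ≈ 8.7 V

Thevenize the base divider: V_Th = V_CC·R_2/(R_1+R_2) = 12×22/142 = 1.86 V, R_Th = R_1‖R_2 = 18.6 kΩ.
Base-emitter loop: V_Th = I_B·R_Th + V_BE + (β+1)I_B·R_E, so I_B = (1.86 − 0.7) / (18.6 + 151×1) = 0.00683 mA.
I_C = β·I_B = 150×0.00683 = 1.03 mA, and I_E = (β+1)I_B = 1.03 mA.
V_CE = V_CC − I_C·R_C − I_E·R_E = 12 − 1.03×2.2 − 1.03×1 = 8.71 V.
V_CE = 8.71 V > 0.2 V confirms active-region operation.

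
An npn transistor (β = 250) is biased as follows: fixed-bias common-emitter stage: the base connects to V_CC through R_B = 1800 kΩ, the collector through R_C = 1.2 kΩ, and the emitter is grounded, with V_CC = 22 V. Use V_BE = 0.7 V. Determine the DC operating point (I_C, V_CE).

Base loop: V_CC = I_B·R_B + V_BE, so I_B = (22 − 0.7)/1800 kΩ = 0.0118 mA.
In the active region I_C = β·I_B = 250 × 0.0118 = 2.96 mA.
Collector loop: V_CE = V_CC − I_C·R_C = 22 − 2.96×1.2 = 18.4 V.
Since V_CE = 18.4 V > V_CE(sat) ≈ 0.2 V, the transistor is in the active region as assumed.

I_C ≈ 3 mA, V_CE ≈ 18 V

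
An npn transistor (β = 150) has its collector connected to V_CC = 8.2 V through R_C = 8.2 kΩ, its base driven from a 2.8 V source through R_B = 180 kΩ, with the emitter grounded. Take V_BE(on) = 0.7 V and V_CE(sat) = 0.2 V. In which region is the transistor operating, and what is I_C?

saturation; I_C ≈ 0.98 mA

Assume active: I_B = (2.8 − 0.7)/180 = 0.0117 mA, giving I_C = β·I_B = 1.75 mA.
But then V_CE = 8.2 − 1.75×8.2 = -6.15 V < V_CE(sat) = 0.2 V — impossible in the active region.
So the transistor is saturated. With V_CE = 0.2 V, I_C = (V_CC − 0.2)/R_C = 8/8.2 = 0.976 mA.
Check: β·I_B = 1.75 mA > I_C = 0.976 mA, confirming saturation.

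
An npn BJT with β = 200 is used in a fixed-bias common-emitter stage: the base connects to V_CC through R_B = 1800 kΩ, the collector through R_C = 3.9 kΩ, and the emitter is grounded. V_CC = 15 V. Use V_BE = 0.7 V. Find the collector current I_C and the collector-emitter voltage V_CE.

I_C ≈ 1.6 mA, V_CE ≈ 8.8 V

Base loop: V_CC = I_B·R_B + V_BE, so I_B = (15 − 0.7)/1800 kΩ = 0.00794 mA.
In the active region I_C = β·I_B = 200 × 0.00794 = 1.59 mA.
Collector loop: V_CE = V_CC − I_C·R_C = 15 − 1.59×3.9 = 8.8 V.
Since V_CE = 8.8 V > V_CE(sat) ≈ 0.2 V, the transistor is in the active region as assumed.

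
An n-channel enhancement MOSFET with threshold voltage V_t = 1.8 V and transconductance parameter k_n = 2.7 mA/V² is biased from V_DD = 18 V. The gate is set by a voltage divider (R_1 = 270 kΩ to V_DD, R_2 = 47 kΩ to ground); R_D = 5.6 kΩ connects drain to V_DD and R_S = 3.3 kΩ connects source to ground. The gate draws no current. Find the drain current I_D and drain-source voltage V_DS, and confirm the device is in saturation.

I_D ≈ 0.16 mA, V_DS ≈ 17 V

V_G = V_DD·R_2/(R_1+R_2) = 18×47/317 = 2.67 V.
Assume saturation: I_D = (k_n/2)(V_GS − V_t)² with V_GS = V_G − I_D·R_S = 2.67 − 3.3·I_D.
Substituting gives 14.7·I_D² − 8.74·I_D + 1.02 = 0, with roots I_D = 0.159 or 0.435 mA.
The root I_D = 0.435 mA gives V_GS = 1.23 V ≤ V_t, so take I_D = 0.159 mA.
Then V_GS = 2.14 V and V_DS = V_DD − I_D(R_D+R_S) = 18 − 0.159×8.9 = 16.6 V.
Saturation requires V_DS ≥ V_GS − V_t = 0.343 V; 16.6 ≥ 0.343 ✓.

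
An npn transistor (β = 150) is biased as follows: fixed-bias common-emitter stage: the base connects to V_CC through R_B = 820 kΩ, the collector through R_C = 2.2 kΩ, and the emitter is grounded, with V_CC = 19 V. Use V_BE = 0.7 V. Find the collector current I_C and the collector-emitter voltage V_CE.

Base loop: V_CC = I_B·R_B + V_BE, so I_B = (19 − 0.7)/820 kΩ = 0.0223 mA.
In the active region I_C = β·I_B = 150 × 0.0223 = 3.35 mA.
Collector loop: V_CE = V_CC − I_C·R_C = 19 − 3.35×2.2 = 11.6 V.
Since V_CE = 11.6 V > V_CE(sat) ≈ 0.2 V, the transistor is in the active region as assumed.

I_C ≈ 3.3 mA, V_CE ≈ 12 V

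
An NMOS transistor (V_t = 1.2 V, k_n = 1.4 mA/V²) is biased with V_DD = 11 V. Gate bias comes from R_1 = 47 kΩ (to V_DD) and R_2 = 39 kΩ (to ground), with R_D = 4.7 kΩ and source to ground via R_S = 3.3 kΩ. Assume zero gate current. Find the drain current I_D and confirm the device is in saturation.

I_D ≈ 0.82 mA

V_G = V_DD·R_2/(R_1+R_2) = 11×39/86 = 4.99 V.
Assume saturation: I_D = (k_n/2)(V_GS − V_t)² with V_GS = V_G − I_D·R_S = 4.99 − 3.3·I_D.
Substituting gives 7.62·I_D² − 18.5·I_D + 10 = 0, with roots I_D = 0.82 or 1.61 mA.
The root I_D = 1.61 mA gives V_GS = -0.315 V ≤ V_t, so take I_D = 0.82 mA.
Then V_GS = 2.28 V and V_DS = V_DD − I_D(R_D+R_S) = 11 − 0.82×8 = 4.44 V.
Saturation requires V_DS ≥ V_GS − V_t = 1.08 V; 4.44 ≥ 1.08 ✓.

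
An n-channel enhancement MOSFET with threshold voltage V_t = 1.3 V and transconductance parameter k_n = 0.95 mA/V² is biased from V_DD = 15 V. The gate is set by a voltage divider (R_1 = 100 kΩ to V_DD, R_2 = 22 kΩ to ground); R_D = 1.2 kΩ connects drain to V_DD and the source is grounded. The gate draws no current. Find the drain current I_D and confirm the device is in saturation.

V_G = V_DD·R_2/(R_1+R_2) = 15×22/122 = 2.7 V. With the source grounded, V_GS = V_G = 2.7 V.
Assume saturation: I_D = (k_n/2)(V_GS − V_t)² = (0.95/2)×(2.7 − 1.3)² = 0.475×1.4² = 0.938 mA.
V_DS = V_DD − I_D·R_D = 15 − 0.938×1.2 = 13.9 V.
Saturation requires V_DS ≥ V_GS − V_t = 1.4 V; 13.9 ≥ 1.4 ✓.

I_D ≈ 0.94 mA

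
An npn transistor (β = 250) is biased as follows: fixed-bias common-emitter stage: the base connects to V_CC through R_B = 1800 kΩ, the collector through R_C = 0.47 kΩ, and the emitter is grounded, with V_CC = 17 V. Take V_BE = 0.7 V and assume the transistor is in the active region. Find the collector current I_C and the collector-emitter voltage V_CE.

I_C ≈ 2.3 mA, V_CE ≈ 16 V

Base loop: V_CC = I_B·R_B + V_BE, so I_B = (17 − 0.7)/1800 kΩ = 0.00906 mA.
In the active region I_C = β·I_B = 250 × 0.00906 = 2.26 mA.
Collector loop: V_CE = V_CC − I_C·R_C = 17 − 2.26×0.47 = 15.9 V.
Since V_CE = 15.9 V > V_CE(sat) ≈ 0.2 V, the transistor is in the active region as assumed.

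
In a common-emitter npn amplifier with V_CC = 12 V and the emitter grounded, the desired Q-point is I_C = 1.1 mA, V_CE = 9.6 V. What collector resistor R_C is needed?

Collector loop: V_CC = I_C·R_C + V_CE.
R_C = (V_CC − V_CE)/I_C = (12 − 9.6)/1.1 = 2.18 kΩ.

R_C ≈ 2.2 kΩ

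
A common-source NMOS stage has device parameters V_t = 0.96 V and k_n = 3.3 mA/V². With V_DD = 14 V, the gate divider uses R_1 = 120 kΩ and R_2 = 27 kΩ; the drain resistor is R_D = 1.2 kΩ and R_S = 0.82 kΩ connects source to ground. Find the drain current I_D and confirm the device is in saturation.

I_D ≈ 1 mA

V_G = V_DD·R_2/(R_1+R_2) = 14×27/147 = 2.57 V.
Assume saturation: I_D = (k_n/2)(V_GS − V_t)² with V_GS = V_G − I_D·R_S = 2.57 − 0.82·I_D.
Substituting gives 1.11·I_D² − 5.36·I_D + 4.28 = 0, with roots I_D = 1.01 or 3.82 mA.
The root I_D = 3.82 mA gives V_GS = -0.562 V ≤ V_t, so take I_D = 1.01 mA.
Then V_GS = 1.74 V and V_DS = V_DD − I_D(R_D+R_S) = 14 − 1.01×2.02 = 12 V.
Saturation requires V_DS ≥ V_GS − V_t = 0.783 V; 12 ≥ 0.783 ✓.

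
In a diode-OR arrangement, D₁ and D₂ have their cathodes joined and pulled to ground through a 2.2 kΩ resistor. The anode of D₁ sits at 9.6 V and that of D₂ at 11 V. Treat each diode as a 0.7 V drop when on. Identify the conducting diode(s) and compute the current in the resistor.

Assume both conduct. Then node N would need to be at both 9.6−0.7 = 8.9 V and 11−0.7 = 10.3 V, which is impossible.
Assume only D₂ conducts: V_N = 11 − 0.7 = 10.3 V, so I_R = 10.3/2.2 = 4.68 mA.
Check D₁: its anode-to-cathode voltage is 9.6 − 10.3 = -0.7 V < 0.7 V, so it is off. The assumption is consistent.

Only D₂ conducts; I_R ≈ 4.7 mA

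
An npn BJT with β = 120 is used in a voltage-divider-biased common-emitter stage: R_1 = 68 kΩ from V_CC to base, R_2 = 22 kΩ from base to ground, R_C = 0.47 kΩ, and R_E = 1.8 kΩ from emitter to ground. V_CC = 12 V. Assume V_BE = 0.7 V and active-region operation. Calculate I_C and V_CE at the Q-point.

Thevenize the base divider: V_Th = V_CC·R_2/(R_1+R_2) = 12×22/90 = 2.93 V, R_Th = R_1‖R_2 = 16.6 kΩ.
Base-emitter loop: V_Th = I_B·R_Th + V_BE + (β+1)I_B·R_E, so I_B = (2.93 − 0.7) / (16.6 + 121×1.8) = 0.00953 mA.
I_C = β·I_B = 120×0.00953 = 1.14 mA, and I_E = (β+1)I_B = 1.15 mA.
V_CE = V_CC − I_C·R_C − I_E·R_E = 12 − 1.14×0.47 − 1.15×1.8 = 9.39 V.
V_CE = 9.39 V > 0.2 V confirms active-region operation.

I_C ≈ 1.1 mA, V_CE ≈ 9.4 V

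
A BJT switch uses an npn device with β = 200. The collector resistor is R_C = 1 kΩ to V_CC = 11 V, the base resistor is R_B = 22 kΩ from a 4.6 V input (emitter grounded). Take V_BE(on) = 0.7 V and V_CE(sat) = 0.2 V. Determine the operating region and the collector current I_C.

saturation; I_C ≈ 11 mA

Assume active: I_B = (4.6 − 0.7)/22 = 0.177 mA, giving I_C = β·I_B = 35.5 mA.
But then V_CE = 11 − 35.5×1 = -24.5 V < V_CE(sat) = 0.2 V — impossible in the active region.
So the transistor is saturated. With V_CE = 0.2 V, I_C = (V_CC − 0.2)/R_C = 10.8/1 = 10.8 mA.
Check: β·I_B = 35.5 mA > I_C = 10.8 mA, confirming saturation.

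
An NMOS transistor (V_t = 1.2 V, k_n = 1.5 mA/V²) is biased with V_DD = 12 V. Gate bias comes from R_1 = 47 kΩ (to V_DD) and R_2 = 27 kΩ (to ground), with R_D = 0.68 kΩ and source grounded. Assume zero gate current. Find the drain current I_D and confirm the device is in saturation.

I_D ≈ 7.6 mA

V_G = V_DD·R_2/(R_1+R_2) = 12×27/74 = 4.38 V. With the source grounded, V_GS = V_G = 4.38 V.
Assume saturation: I_D = (k_n/2)(V_GS − V_t)² = (1.5/2)×(4.38 − 1.2)² = 0.75×3.18² = 7.58 mA.
V_DS = V_DD − I_D·R_D = 12 − 7.58×0.68 = 6.85 V.
Saturation requires V_DS ≥ V_GS − V_t = 3.18 V; 6.85 ≥ 3.18 ✓.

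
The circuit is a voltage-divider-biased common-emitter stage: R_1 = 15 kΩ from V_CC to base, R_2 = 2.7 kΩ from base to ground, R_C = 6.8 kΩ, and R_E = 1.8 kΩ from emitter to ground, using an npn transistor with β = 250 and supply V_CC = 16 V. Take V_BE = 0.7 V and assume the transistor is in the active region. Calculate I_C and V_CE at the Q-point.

Thevenize the base divider: V_Th = V_CC·R_2/(R_1+R_2) = 16×2.7/17.7 = 2.44 V, R_Th = R_1‖R_2 = 2.29 kΩ.
Base-emitter loop: V_Th = I_B·R_Th + V_BE + (β+1)I_B·R_E, so I_B = (2.44 − 0.7) / (2.29 + 251×1.8) = 0.00383 mA.
I_C = β·I_B = 250×0.00383 = 0.958 mA, and I_E = (β+1)I_B = 0.962 mA.
V_CE = V_CC − I_C·R_C − I_E·R_E = 16 − 0.958×6.8 − 0.962×1.8 = 7.75 V.
V_CE = 7.75 V > 0.2 V confirms active-region operation.

I_C ≈ 0.96 mA, V_CE ≈ 7.8 V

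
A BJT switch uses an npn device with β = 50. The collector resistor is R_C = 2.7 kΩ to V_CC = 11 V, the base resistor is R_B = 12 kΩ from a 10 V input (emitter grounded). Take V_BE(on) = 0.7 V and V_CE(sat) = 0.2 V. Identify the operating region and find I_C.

saturation; I_C ≈ 4 mA

Assume active: I_B = (10 − 0.7)/12 = 0.775 mA, giving I_C = β·I_B = 38.8 mA.
But then V_CE = 11 − 38.8×2.7 = -93.6 V < V_CE(sat) = 0.2 V — impossible in the active region.
So the transistor is saturated. With V_CE = 0.2 V, I_C = (V_CC − 0.2)/R_C = 10.8/2.7 = 4 mA.
Check: β·I_B = 38.8 mA > I_C = 4 mA, confirming saturation.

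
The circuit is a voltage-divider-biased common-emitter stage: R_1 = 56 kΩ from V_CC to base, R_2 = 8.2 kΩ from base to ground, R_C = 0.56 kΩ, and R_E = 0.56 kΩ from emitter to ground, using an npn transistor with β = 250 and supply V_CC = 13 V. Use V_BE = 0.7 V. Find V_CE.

V_CE ≈ 11 V

Thevenize the base divider: V_Th = V_CC·R_2/(R_1+R_2) = 13×8.2/64.2 = 1.66 V, R_Th = R_1‖R_2 = 7.15 kΩ.
Base-emitter loop: V_Th = I_B·R_Th + V_BE + (β+1)I_B·R_E, so I_B = (1.66 − 0.7) / (7.15 + 251×0.56) = 0.0065 mA.
I_C = β·I_B = 250×0.0065 = 1.63 mA, and I_E = (β+1)I_B = 1.63 mA.
V_CE = V_CC − I_C·R_C − I_E·R_E = 13 − 1.63×0.56 − 1.63×0.56 = 11.2 V.
V_CE = 11.2 V > 0.2 V confirms active-region operation.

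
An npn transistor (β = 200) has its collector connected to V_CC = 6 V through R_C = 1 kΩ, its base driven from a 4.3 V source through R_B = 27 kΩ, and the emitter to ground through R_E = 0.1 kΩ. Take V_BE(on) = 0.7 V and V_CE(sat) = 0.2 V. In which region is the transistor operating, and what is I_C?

saturation; I_C ≈ 5.3 mA

Assume active: I_B = (4.3 − 0.7)/(27 + 201×0.1) = 0.0764 mA, I_C = β·I_B = 15.3 mA.
Then V_CE = 6 − 15.3×1 − 15.4×0.1 = -10.8 V < 0.2 V — the active assumption fails.
Re-solve with V_CE = 0.2 V. KCL at the emitter: V_E/R_E = (V_BB−0.7−V_E)/R_B + (V_CC−0.2−V_E)/R_C, giving V_E = 0.538 V.
I_C = (V_CC − 0.2 − V_E)/R_C = (5.8 − 0.538)/1 = 5.26 mA.
Check: I_B = (3.6 − 0.538)/27 = 0.113 mA, and β·I_B = 22.7 mA > I_C, confirming saturation.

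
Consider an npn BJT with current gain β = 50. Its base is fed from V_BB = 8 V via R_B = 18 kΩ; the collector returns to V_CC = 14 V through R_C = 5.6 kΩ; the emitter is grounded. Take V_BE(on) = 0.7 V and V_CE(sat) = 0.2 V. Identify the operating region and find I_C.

Assume active: I_B = (8 − 0.7)/18 = 0.406 mA, giving I_C = β·I_B = 20.3 mA.
But then V_CE = 14 − 20.3×5.6 = -99.6 V < V_CE(sat) = 0.2 V — impossible in the active region.
So the transistor is saturated. With V_CE = 0.2 V, I_C = (V_CC − 0.2)/R_C = 13.8/5.6 = 2.46 mA.
Check: β·I_B = 20.3 mA > I_C = 2.46 mA, confirming saturation.

saturation; I_C ≈ 2.5 mA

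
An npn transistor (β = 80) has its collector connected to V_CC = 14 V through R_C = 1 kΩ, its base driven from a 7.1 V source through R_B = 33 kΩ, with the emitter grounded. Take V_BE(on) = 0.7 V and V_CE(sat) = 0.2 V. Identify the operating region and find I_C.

saturation; I_C ≈ 14 mA

Assume active: I_B = (7.1 − 0.7)/33 = 0.194 mA, giving I_C = β·I_B = 15.5 mA.
But then V_CE = 14 − 15.5×1 = -1.52 V < V_CE(sat) = 0.2 V — impossible in the active region.
So the transistor is saturated. With V_CE = 0.2 V, I_C = (V_CC − 0.2)/R_C = 13.8/1 = 13.8 mA.
Check: β·I_B = 15.5 mA > I_C = 13.8 mA, confirming saturation.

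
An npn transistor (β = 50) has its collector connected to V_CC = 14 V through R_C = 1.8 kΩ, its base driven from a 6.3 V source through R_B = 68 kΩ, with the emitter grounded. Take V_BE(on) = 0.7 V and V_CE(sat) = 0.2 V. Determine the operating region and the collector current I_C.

Assume active. Base-emitter loop: I_B = (V_BB − V_BE)/R_B = (6.3 − 0.7)/68 = 0.0824 mA.
I_C = β·I_B = 50×0.0824 = 4.12 mA.
V_CE = V_CC − I_C·R_C = 14 − 4.12×1.8 = 6.59 V > V_CE(sat), so the active-region assumption holds.

active; I_C ≈ 4.1 mA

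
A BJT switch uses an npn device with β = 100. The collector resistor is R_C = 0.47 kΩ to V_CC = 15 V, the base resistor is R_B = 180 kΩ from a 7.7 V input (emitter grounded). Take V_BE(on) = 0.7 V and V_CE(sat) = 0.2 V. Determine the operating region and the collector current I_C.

active; I_C ≈ 3.9 mA

Assume active. Base-emitter loop: I_B = (V_BB − V_BE)/R_B = (7.7 − 0.7)/180 = 0.0389 mA.
I_C = β·I_B = 100×0.0389 = 3.89 mA.
V_CE = V_CC − I_C·R_C = 15 − 3.89×0.47 = 13.2 V > V_CE(sat), so the active-region assumption holds.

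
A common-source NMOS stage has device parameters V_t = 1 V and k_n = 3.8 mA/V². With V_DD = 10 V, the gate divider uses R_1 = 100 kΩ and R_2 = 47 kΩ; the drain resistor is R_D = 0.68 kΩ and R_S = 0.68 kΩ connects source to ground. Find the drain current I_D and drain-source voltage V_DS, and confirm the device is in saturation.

V_G = V_DD·R_2/(R_1+R_2) = 10×47/147 = 3.2 V.
Assume saturation: I_D = (k_n/2)(V_GS − V_t)² with V_GS = V_G − I_D·R_S = 3.2 − 0.68·I_D.
Substituting gives 0.879·I_D² − 6.68·I_D + 9.17 = 0, with roots I_D = 1.8 or 5.8 mA.
The root I_D = 5.8 mA gives V_GS = -0.747 V ≤ V_t, so take I_D = 1.8 mA.
Then V_GS = 1.97 V and V_DS = V_DD − I_D(R_D+R_S) = 10 − 1.8×1.36 = 7.55 V.
Saturation requires V_DS ≥ V_GS − V_t = 0.973 V; 7.55 ≥ 0.973 ✓.

I_D ≈ 1.8 mA, V_DS ≈ 7.6 V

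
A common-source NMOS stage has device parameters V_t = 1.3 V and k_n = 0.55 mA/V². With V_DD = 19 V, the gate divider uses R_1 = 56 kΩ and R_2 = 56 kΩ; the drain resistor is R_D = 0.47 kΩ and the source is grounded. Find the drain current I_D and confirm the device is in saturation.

I_D ≈ 18 mA

V_G = V_DD·R_2/(R_1+R_2) = 19×56/112 = 9.5 V. With the source grounded, V_GS = V_G = 9.5 V.
Assume saturation: I_D = (k_n/2)(V_GS − V_t)² = (0.55/2)×(9.5 − 1.3)² = 0.275×8.2² = 18.5 mA.
V_DS = V_DD − I_D·R_D = 19 − 18.5×0.47 = 10.3 V.
Saturation requires V_DS ≥ V_GS − V_t = 8.2 V; 10.3 ≥ 8.2 ✓.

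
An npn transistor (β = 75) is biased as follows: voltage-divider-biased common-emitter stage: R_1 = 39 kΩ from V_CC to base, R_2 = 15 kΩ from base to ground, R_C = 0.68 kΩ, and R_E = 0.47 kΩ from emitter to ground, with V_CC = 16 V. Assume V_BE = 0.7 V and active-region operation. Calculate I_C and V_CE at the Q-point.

I_C ≈ 6 mA, V_CE ≈ 9 V

Thevenize the base divider: V_Th = V_CC·R_2/(R_1+R_2) = 16×15/54 = 4.44 V, R_Th = R_1‖R_2 = 10.8 kΩ.
Base-emitter loop: V_Th = I_B·R_Th + V_BE + (β+1)I_B·R_E, so I_B = (4.44 − 0.7) / (10.8 + 76×0.47) = 0.0804 mA.
I_C = β·I_B = 75×0.0804 = 6.03 mA, and I_E = (β+1)I_B = 6.11 mA.
V_CE = V_CC − I_C·R_C − I_E·R_E = 16 − 6.03×0.68 − 6.11×0.47 = 9.02 V.
V_CE = 9.02 V > 0.2 V confirms active-region operation.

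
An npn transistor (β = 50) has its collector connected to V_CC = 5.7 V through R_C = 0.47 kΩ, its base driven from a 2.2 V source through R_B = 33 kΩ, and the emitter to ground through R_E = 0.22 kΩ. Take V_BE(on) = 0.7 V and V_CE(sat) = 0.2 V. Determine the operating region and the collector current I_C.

active; I_C ≈ 1.7 mA

Assume active. Base-emitter loop: I_B = (V_BB − V_BE)/(R_B + (β+1)R_E) = (2.2 − 0.7)/(33 + 51×0.22) = 0.0339 mA.
I_C = β·I_B = 50×0.0339 = 1.7 mA.
V_CE = V_CC − I_C·R_C − I_E·R_E = 5.7 − 1.7×0.47 − 1.73×0.22 = 4.52 V > V_CE(sat), so the active-region assumption holds.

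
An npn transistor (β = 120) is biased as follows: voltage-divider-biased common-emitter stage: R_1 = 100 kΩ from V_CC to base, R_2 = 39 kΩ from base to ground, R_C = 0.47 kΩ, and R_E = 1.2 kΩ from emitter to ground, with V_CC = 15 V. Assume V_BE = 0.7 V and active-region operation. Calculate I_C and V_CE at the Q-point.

Thevenize the base divider: V_Th = V_CC·R_2/(R_1+R_2) = 15×39/139 = 4.21 V, R_Th = R_1‖R_2 = 28.1 kΩ.
Base-emitter loop: V_Th = I_B·R_Th + V_BE + (β+1)I_B·R_E, so I_B = (4.21 − 0.7) / (28.1 + 121×1.2) = 0.0203 mA.
I_C = β·I_B = 120×0.0203 = 2.43 mA, and I_E = (β+1)I_B = 2.45 mA.
V_CE = V_CC − I_C·R_C − I_E·R_E = 15 − 2.43×0.47 − 2.45×1.2 = 10.9 V.
V_CE = 10.9 V > 0.2 V confirms active-region operation.

I_C ≈ 2.4 mA, V_CE ≈ 11 V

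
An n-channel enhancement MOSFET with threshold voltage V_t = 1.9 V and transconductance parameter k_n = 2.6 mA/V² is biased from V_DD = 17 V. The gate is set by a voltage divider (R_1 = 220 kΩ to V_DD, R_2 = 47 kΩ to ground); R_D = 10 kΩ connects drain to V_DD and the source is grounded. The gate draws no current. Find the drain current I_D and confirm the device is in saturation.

V_G = V_DD·R_2/(R_1+R_2) = 17×47/267 = 2.99 V. With the source grounded, V_GS = V_G = 2.99 V.
Assume saturation: I_D = (k_n/2)(V_GS − V_t)² = (2.6/2)×(2.99 − 1.9)² = 1.3×1.09² = 1.55 mA.
V_DS = V_DD − I_D·R_D = 17 − 1.55×10 = 1.48 V.
Saturation requires V_DS ≥ V_GS − V_t = 1.09 V; 1.48 ≥ 1.09 ✓.

I_D ≈ 1.6 mA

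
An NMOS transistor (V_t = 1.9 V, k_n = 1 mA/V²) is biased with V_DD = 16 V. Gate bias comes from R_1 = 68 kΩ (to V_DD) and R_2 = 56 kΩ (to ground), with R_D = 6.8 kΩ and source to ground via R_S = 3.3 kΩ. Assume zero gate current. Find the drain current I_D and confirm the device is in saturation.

V_G = V_DD·R_2/(R_1+R_2) = 16×56/124 = 7.23 V.
Assume saturation: I_D = (k_n/2)(V_GS − V_t)² with V_GS = V_G − I_D·R_S = 7.23 − 3.3·I_D.
Substituting gives 5.44·I_D² − 18.6·I_D + 14.2 = 0, with roots I_D = 1.15 or 2.26 mA.
The root I_D = 2.26 mA gives V_GS = -0.225 V ≤ V_t, so take I_D = 1.15 mA.
Then V_GS = 3.42 V and V_DS = V_DD − I_D(R_D+R_S) = 16 − 1.15×10.1 = 4.35 V.
Saturation requires V_DS ≥ V_GS − V_t = 1.52 V; 4.35 ≥ 1.52 ✓.

I_D ≈ 1.2 mA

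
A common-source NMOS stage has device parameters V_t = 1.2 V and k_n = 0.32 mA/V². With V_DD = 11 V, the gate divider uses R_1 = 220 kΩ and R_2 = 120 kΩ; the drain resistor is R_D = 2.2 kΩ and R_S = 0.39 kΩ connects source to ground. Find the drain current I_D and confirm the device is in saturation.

I_D ≈ 0.88 mA

V_G = V_DD·R_2/(R_1+R_2) = 11×120/340 = 3.88 V.
Assume saturation: I_D = (k_n/2)(V_GS − V_t)² with V_GS = V_G − I_D·R_S = 3.88 − 0.39·I_D.
Substituting gives 0.0243·I_D² − 1.33·I_D + 1.15 = 0, with roots I_D = 0.876 or 54 mA.
The root I_D = 54 mA gives V_GS = -17.2 V ≤ V_t, so take I_D = 0.876 mA.
Then V_GS = 3.54 V and V_DS = V_DD − I_D(R_D+R_S) = 11 − 0.876×2.59 = 8.73 V.
Saturation requires V_DS ≥ V_GS − V_t = 2.34 V; 8.73 ≥ 2.34 ✓.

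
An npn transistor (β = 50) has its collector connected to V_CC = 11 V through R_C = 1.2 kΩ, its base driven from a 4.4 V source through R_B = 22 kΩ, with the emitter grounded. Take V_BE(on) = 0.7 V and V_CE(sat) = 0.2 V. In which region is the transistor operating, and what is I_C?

active; I_C ≈ 8.4 mA

Assume active. Base-emitter loop: I_B = (V_BB − V_BE)/R_B = (4.4 − 0.7)/22 = 0.168 mA.
I_C = β·I_B = 50×0.168 = 8.41 mA.
V_CE = V_CC − I_C·R_C = 11 − 8.41×1.2 = 0.909 V > V_CE(sat), so the active-region assumption holds.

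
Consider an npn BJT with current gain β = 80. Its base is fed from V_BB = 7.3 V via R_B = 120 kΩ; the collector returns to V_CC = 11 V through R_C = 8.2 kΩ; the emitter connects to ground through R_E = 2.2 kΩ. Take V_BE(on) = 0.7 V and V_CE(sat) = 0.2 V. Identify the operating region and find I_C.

Assume active: I_B = (7.3 − 0.7)/(120 + 81×2.2) = 0.0221 mA, I_C = β·I_B = 1.77 mA.
Then V_CE = 11 − 1.77×8.2 − 1.79×2.2 = -7.46 V < 0.2 V — the active assumption fails.
Re-solve with V_CE = 0.2 V. KCL at the emitter: V_E/R_E = (V_BB−0.7−V_E)/R_B + (V_CC−0.2−V_E)/R_C, giving V_E = 2.35 V.
I_C = (V_CC − 0.2 − V_E)/R_C = (10.8 − 2.35)/8.2 = 1.03 mA.
Check: I_B = (6.6 − 2.35)/120 = 0.0354 mA, and β·I_B = 2.84 mA > I_C, confirming saturation.

saturation; I_C ≈ 1 mA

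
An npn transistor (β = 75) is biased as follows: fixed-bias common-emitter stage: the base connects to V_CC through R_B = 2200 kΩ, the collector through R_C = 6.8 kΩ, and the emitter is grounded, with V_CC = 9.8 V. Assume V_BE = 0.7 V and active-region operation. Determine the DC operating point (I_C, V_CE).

Base loop: V_CC = I_B·R_B + V_BE, so I_B = (9.8 − 0.7)/2200 kΩ = 0.00414 mA.
In the active region I_C = β·I_B = 75 × 0.00414 = 0.31 mA.
Collector loop: V_CE = V_CC − I_C·R_C = 9.8 − 0.31×6.8 = 7.69 V.
Since V_CE = 7.69 V > V_CE(sat) ≈ 0.2 V, the transistor is in the active region as assumed.

I_C ≈ 0.31 mA, V_CE ≈ 7.7 V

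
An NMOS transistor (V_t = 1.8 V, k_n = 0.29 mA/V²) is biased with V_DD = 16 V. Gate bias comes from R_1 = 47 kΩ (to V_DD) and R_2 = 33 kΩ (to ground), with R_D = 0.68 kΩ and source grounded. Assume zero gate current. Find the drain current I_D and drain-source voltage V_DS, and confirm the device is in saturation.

V_G = V_DD·R_2/(R_1+R_2) = 16×33/80 = 6.6 V. With the source grounded, V_GS = V_G = 6.6 V.
Assume saturation: I_D = (k_n/2)(V_GS − V_t)² = (0.29/2)×(6.6 − 1.8)² = 0.145×4.8² = 3.34 mA.
V_DS = V_DD − I_D·R_D = 16 − 3.34×0.68 = 13.7 V.
Saturation requires V_DS ≥ V_GS − V_t = 4.8 V; 13.7 ≥ 4.8 ✓.

I_D ≈ 3.3 mA, V_DS ≈ 14 V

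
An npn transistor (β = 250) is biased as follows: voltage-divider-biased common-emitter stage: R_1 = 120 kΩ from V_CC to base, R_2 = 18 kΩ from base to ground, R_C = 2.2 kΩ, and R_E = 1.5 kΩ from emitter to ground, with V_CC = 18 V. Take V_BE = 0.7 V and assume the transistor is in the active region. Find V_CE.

V_CE ≈ 14 V

Thevenize the base divider: V_Th = V_CC·R_2/(R_1+R_2) = 18×18/138 = 2.35 V, R_Th = R_1‖R_2 = 15.7 kΩ.
Base-emitter loop: V_Th = I_B·R_Th + V_BE + (β+1)I_B·R_E, so I_B = (2.35 − 0.7) / (15.7 + 251×1.5) = 0.0042 mA.
I_C = β·I_B = 250×0.0042 = 1.05 mA, and I_E = (β+1)I_B = 1.05 mA.
V_CE = V_CC − I_C·R_C − I_E·R_E = 18 − 1.05×2.2 − 1.05×1.5 = 14.1 V.
V_CE = 14.1 V > 0.2 V confirms active-region operation.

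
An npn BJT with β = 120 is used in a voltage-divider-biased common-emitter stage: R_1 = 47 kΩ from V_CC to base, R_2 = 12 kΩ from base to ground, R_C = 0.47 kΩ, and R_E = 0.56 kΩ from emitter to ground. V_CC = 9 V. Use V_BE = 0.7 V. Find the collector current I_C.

Thevenize the base divider: V_Th = V_CC·R_2/(R_1+R_2) = 9×12/59 = 1.83 V, R_Th = R_1‖R_2 = 9.56 kΩ.
Base-emitter loop: V_Th = I_B·R_Th + V_BE + (β+1)I_B·R_E, so I_B = (1.83 − 0.7) / (9.56 + 121×0.56) = 0.0146 mA.
I_C = β·I_B = 120×0.0146 = 1.75 mA, and I_E = (β+1)I_B = 1.77 mA.
V_CE = V_CC − I_C·R_C − I_E·R_E = 9 − 1.75×0.47 − 1.77×0.56 = 7.18 V.
V_CE = 7.18 V > 0.2 V confirms active-region operation.

I_C ≈ 1.8 mA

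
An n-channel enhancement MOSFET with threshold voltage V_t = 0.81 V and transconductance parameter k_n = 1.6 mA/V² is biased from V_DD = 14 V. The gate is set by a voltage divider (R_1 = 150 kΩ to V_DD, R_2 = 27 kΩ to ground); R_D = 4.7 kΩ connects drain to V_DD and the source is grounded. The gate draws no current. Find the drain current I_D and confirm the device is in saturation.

V_G = V_DD·R_2/(R_1+R_2) = 14×27/177 = 2.14 V. With the source grounded, V_GS = V_G = 2.14 V.
Assume saturation: I_D = (k_n/2)(V_GS − V_t)² = (1.6/2)×(2.14 − 0.81)² = 0.8×1.33² = 1.41 mA.
V_DS = V_DD − I_D·R_D = 14 − 1.41×4.7 = 7.39 V.
Saturation requires V_DS ≥ V_GS − V_t = 1.33 V; 7.39 ≥ 1.33 ✓.

I_D ≈ 1.4 mA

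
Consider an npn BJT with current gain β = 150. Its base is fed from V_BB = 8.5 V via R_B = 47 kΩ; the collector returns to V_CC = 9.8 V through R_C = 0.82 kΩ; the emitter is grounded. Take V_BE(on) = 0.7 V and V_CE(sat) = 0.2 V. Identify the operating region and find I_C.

saturation; I_C ≈ 12 mA

Assume active: I_B = (8.5 − 0.7)/47 = 0.166 mA, giving I_C = β·I_B = 24.9 mA.
But then V_CE = 9.8 − 24.9×0.82 = -10.6 V < V_CE(sat) = 0.2 V — impossible in the active region.
So the transistor is saturated. With V_CE = 0.2 V, I_C = (V_CC − 0.2)/R_C = 9.6/0.82 = 11.7 mA.
Check: β·I_B = 24.9 mA > I_C = 11.7 mA, confirming saturation.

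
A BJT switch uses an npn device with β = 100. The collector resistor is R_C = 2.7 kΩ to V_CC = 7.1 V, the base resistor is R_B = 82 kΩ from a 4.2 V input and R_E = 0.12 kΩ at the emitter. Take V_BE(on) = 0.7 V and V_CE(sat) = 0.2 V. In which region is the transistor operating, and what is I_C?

saturation; I_C ≈ 2.4 mA

Assume active: I_B = (4.2 − 0.7)/(82 + 101×0.12) = 0.0372 mA, I_C = β·I_B = 3.72 mA.
Then V_CE = 7.1 − 3.72×2.7 − 3.76×0.12 = -3.39 V < 0.2 V — the active assumption fails.
Re-solve with V_CE = 0.2 V. KCL at the emitter: V_E/R_E = (V_BB−0.7−V_E)/R_B + (V_CC−0.2−V_E)/R_C, giving V_E = 0.298 V.
I_C = (V_CC − 0.2 − V_E)/R_C = (6.9 − 0.298)/2.7 = 2.45 mA.
Check: I_B = (3.5 − 0.298)/82 = 0.039 mA, and β·I_B = 3.9 mA > I_C, confirming saturation.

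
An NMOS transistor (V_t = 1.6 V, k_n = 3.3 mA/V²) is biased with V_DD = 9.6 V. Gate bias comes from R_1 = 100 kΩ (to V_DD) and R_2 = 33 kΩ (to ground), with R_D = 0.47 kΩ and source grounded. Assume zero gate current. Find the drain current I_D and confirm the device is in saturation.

V_G = V_DD·R_2/(R_1+R_2) = 9.6×33/133 = 2.38 V. With the source grounded, V_GS = V_G = 2.38 V.
Assume saturation: I_D = (k_n/2)(V_GS − V_t)² = (3.3/2)×(2.38 − 1.6)² = 1.65×0.782² = 1.01 mA.
V_DS = V_DD − I_D·R_D = 9.6 − 1.01×0.47 = 9.13 V.
Saturation requires V_DS ≥ V_GS − V_t = 0.782 V; 9.13 ≥ 0.782 ✓.

I_D ≈ 1 mA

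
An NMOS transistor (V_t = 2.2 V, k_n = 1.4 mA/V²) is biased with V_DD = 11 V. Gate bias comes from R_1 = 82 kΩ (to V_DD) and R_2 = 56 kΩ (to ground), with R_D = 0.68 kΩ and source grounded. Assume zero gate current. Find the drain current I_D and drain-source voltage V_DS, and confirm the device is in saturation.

I_D ≈ 3.6 mA, V_DS ≈ 8.6 V

V_G = V_DD·R_2/(R_1+R_2) = 11×56/138 = 4.46 V. With the source grounded, V_GS = V_G = 4.46 V.
Assume saturation: I_D = (k_n/2)(V_GS − V_t)² = (1.4/2)×(4.46 − 2.2)² = 0.7×2.26² = 3.59 mA.
V_DS = V_DD − I_D·R_D = 11 − 3.59×0.68 = 8.56 V.
Saturation requires V_DS ≥ V_GS − V_t = 2.26 V; 8.56 ≥ 2.26 ✓.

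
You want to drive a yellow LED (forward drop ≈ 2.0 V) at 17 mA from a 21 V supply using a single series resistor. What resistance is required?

R ≈ 1.1 kΩ

The resistor drops V_S − V_D = 21 − 2.0 = 19 V at 17 mA.
R = 19 V / 17 mA = 1.12 kΩ.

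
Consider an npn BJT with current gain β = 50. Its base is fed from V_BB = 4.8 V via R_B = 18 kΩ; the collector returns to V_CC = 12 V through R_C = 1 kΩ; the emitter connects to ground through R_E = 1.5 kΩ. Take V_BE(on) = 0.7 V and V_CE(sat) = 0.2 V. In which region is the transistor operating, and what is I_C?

Assume active. Base-emitter loop: I_B = (V_BB − V_BE)/(R_B + (β+1)R_E) = (4.8 − 0.7)/(18 + 51×1.5) = 0.0434 mA.
I_C = β·I_B = 50×0.0434 = 2.17 mA.
V_CE = V_CC − I_C·R_C − I_E·R_E = 12 − 2.17×1 − 2.21×1.5 = 6.51 V > V_CE(sat), so the active-region assumption holds.

active; I_C ≈ 2.2 mA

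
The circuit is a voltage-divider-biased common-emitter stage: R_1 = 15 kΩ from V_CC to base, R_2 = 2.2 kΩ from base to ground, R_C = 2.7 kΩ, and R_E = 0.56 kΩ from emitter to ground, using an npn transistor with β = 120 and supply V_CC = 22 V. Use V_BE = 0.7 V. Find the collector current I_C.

I_C ≈ 3.6 mA

Thevenize the base divider: V_Th = V_CC·R_2/(R_1+R_2) = 22×2.2/17.2 = 2.81 V, R_Th = R_1‖R_2 = 1.92 kΩ.
Base-emitter loop: V_Th = I_B·R_Th + V_BE + (β+1)I_B·R_E, so I_B = (2.81 − 0.7) / (1.92 + 121×0.56) = 0.0303 mA.
I_C = β·I_B = 120×0.0303 = 3.64 mA, and I_E = (β+1)I_B = 3.67 mA.
V_CE = V_CC − I_C·R_C − I_E·R_E = 22 − 3.64×2.7 − 3.67×0.56 = 10.1 V.
V_CE = 10.1 V > 0.2 V confirms active-region operation.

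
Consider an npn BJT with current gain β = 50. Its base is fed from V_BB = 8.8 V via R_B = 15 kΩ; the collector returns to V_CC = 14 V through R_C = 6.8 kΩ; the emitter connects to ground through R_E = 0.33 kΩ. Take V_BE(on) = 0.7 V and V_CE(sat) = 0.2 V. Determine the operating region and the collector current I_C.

saturation; I_C ≈ 1.9 mA

Assume active: I_B = (8.8 − 0.7)/(15 + 51×0.33) = 0.254 mA, I_C = β·I_B = 12.7 mA.
Then V_CE = 14 − 12.7×6.8 − 13×0.33 = -76.8 V < 0.2 V — the active assumption fails.
Re-solve with V_CE = 0.2 V. KCL at the emitter: V_E/R_E = (V_BB−0.7−V_E)/R_B + (V_CC−0.2−V_E)/R_C, giving V_E = 0.792 V.
I_C = (V_CC − 0.2 − V_E)/R_C = (13.8 − 0.792)/6.8 = 1.91 mA.
Check: I_B = (8.1 − 0.792)/15 = 0.487 mA, and β·I_B = 24.4 mA > I_C, confirming saturation.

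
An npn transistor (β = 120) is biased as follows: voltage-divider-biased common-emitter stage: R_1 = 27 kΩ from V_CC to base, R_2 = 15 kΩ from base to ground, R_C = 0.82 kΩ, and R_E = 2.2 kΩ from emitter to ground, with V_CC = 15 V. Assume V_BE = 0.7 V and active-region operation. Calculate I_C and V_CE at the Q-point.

I_C ≈ 2 mA, V_CE ≈ 8.8 V

Thevenize the base divider: V_Th = V_CC·R_2/(R_1+R_2) = 15×15/42 = 5.36 V, R_Th = R_1‖R_2 = 9.64 kΩ.
Base-emitter loop: V_Th = I_B·R_Th + V_BE + (β+1)I_B·R_E, so I_B = (5.36 − 0.7) / (9.64 + 121×2.2) = 0.0169 mA.
I_C = β·I_B = 120×0.0169 = 2.03 mA, and I_E = (β+1)I_B = 2.04 mA.
V_CE = V_CC − I_C·R_C − I_E·R_E = 15 − 2.03×0.82 − 2.04×2.2 = 8.84 V.
V_CE = 8.84 V > 0.2 V confirms active-region operation.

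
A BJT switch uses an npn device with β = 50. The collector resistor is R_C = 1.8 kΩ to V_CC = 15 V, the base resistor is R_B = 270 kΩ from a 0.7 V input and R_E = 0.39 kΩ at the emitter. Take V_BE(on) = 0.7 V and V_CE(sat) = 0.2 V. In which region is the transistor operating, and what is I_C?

V_BB = 0.7 V ≤ V_BE(on) = 0.7 V, so the base-emitter junction is not forward biased.
The transistor is in cutoff: I_B = I_C = 0.

cutoff; I_C ≈ 0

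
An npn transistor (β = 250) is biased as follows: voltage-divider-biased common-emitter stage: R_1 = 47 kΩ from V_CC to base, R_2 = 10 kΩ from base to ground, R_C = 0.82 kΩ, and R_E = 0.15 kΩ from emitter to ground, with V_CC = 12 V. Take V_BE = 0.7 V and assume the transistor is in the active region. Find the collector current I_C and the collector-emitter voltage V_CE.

Thevenize the base divider: V_Th = V_CC·R_2/(R_1+R_2) = 12×10/57 = 2.11 V, R_Th = R_1‖R_2 = 8.25 kΩ.
Base-emitter loop: V_Th = I_B·R_Th + V_BE + (β+1)I_B·R_E, so I_B = (2.11 − 0.7) / (8.25 + 251×0.15) = 0.0306 mA.
I_C = β·I_B = 250×0.0306 = 7.65 mA, and I_E = (β+1)I_B = 7.69 mA.
V_CE = V_CC − I_C·R_C − I_E·R_E = 12 − 7.65×0.82 − 7.69×0.15 = 4.57 V.
V_CE = 4.57 V > 0.2 V confirms active-region operation.

I_C ≈ 7.7 mA, V_CE ≈ 4.6 V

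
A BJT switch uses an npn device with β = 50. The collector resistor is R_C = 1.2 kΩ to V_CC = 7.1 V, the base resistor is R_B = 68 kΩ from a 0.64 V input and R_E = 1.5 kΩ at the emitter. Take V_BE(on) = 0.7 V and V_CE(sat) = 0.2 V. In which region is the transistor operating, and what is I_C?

cutoff; I_C ≈ 0

V_BB = 0.64 V ≤ V_BE(on) = 0.7 V, so the base-emitter junction is not forward biased.
The transistor is in cutoff: I_B = I_C = 0.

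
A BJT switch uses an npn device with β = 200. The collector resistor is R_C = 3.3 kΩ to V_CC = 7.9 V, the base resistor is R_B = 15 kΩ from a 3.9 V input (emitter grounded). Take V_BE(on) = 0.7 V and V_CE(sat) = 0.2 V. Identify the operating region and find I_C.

saturation; I_C ≈ 2.3 mA

Assume active: I_B = (3.9 − 0.7)/15 = 0.213 mA, giving I_C = β·I_B = 42.7 mA.
But then V_CE = 7.9 − 42.7×3.3 = -133 V < V_CE(sat) = 0.2 V — impossible in the active region.
So the transistor is saturated. With V_CE = 0.2 V, I_C = (V_CC − 0.2)/R_C = 7.7/3.3 = 2.33 mA.
Check: β·I_B = 42.7 mA > I_C = 2.33 mA, confirming saturation.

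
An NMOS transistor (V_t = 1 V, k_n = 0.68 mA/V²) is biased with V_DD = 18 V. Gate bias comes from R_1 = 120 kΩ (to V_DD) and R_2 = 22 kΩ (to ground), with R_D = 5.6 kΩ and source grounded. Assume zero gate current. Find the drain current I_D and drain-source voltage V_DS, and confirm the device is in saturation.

I_D ≈ 1.1 mA, V_DS ≈ 12 V

V_G = V_DD·R_2/(R_1+R_2) = 18×22/142 = 2.79 V. With the source grounded, V_GS = V_G = 2.79 V.
Assume saturation: I_D = (k_n/2)(V_GS − V_t)² = (0.68/2)×(2.79 − 1)² = 0.34×1.79² = 1.09 mA.
V_DS = V_DD − I_D·R_D = 18 − 1.09×5.6 = 11.9 V.
Saturation requires V_DS ≥ V_GS − V_t = 1.79 V; 11.9 ≥ 1.79 ✓.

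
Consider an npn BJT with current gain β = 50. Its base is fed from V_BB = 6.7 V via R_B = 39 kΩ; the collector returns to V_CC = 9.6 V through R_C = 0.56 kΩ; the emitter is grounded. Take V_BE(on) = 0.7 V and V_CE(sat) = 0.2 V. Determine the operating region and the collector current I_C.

active; I_C ≈ 7.7 mA

Assume active. Base-emitter loop: I_B = (V_BB − V_BE)/R_B = (6.7 − 0.7)/39 = 0.154 mA.
I_C = β·I_B = 50×0.154 = 7.69 mA.
V_CE = V_CC − I_C·R_C = 9.6 − 7.69×0.56 = 5.29 V > V_CE(sat), so the active-region assumption holds.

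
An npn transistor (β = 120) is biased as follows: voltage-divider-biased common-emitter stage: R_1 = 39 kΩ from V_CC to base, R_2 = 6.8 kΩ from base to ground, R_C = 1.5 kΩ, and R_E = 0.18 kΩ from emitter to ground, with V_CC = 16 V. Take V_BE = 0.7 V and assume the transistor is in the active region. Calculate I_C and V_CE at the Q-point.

Thevenize the base divider: V_Th = V_CC·R_2/(R_1+R_2) = 16×6.8/45.8 = 2.38 V, R_Th = R_1‖R_2 = 5.79 kΩ.
Base-emitter loop: V_Th = I_B·R_Th + V_BE + (β+1)I_B·R_E, so I_B = (2.38 − 0.7) / (5.79 + 121×0.18) = 0.0608 mA.
I_C = β·I_B = 120×0.0608 = 7.29 mA, and I_E = (β+1)I_B = 7.35 mA.
V_CE = V_CC − I_C·R_C − I_E·R_E = 16 − 7.29×1.5 − 7.35×0.18 = 3.74 V.
V_CE = 3.74 V > 0.2 V confirms active-region operation.

I_C ≈ 7.3 mA, V_CE ≈ 3.7 V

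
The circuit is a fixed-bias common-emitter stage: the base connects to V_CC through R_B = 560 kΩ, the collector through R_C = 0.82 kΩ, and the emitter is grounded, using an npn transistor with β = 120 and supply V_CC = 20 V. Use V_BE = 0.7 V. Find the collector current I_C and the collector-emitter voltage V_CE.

I_C ≈ 4.1 mA, V_CE ≈ 17 V

Base loop: V_CC = I_B·R_B + V_BE, so I_B = (20 − 0.7)/560 kΩ = 0.0345 mA.
In the active region I_C = β·I_B = 120 × 0.0345 = 4.14 mA.
Collector loop: V_CE = V_CC − I_C·R_C = 20 − 4.14×0.82 = 16.6 V.
Since V_CE = 16.6 V > V_CE(sat) ≈ 0.2 V, the transistor is in the active region as assumed.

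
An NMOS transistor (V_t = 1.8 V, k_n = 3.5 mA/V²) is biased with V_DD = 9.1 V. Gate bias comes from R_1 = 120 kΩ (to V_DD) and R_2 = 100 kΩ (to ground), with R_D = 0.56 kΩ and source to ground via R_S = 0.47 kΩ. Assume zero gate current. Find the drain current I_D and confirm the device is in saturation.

V_G = V_DD·R_2/(R_1+R_2) = 9.1×100/220 = 4.14 V.
Assume saturation: I_D = (k_n/2)(V_GS − V_t)² with V_GS = V_G − I_D·R_S = 4.14 − 0.47·I_D.
Substituting gives 0.387·I_D² − 4.84·I_D + 9.55 = 0, with roots I_D = 2.45 or 10.1 mA.
The root I_D = 10.1 mA gives V_GS = -0.6 V ≤ V_t, so take I_D = 2.45 mA.
Then V_GS = 2.98 V and V_DS = V_DD − I_D(R_D+R_S) = 9.1 − 2.45×1.03 = 6.57 V.
Saturation requires V_DS ≥ V_GS − V_t = 1.18 V; 6.57 ≥ 1.18 ✓.

I_D ≈ 2.5 mA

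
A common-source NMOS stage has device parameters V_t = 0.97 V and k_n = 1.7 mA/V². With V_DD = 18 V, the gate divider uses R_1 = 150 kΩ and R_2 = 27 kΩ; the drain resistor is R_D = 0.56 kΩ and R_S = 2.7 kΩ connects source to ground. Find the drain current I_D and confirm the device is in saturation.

V_G = V_DD·R_2/(R_1+R_2) = 18×27/177 = 2.75 V.
Assume saturation: I_D = (k_n/2)(V_GS − V_t)² with V_GS = V_G − I_D·R_S = 2.75 − 2.7·I_D.
Substituting gives 6.2·I_D² − 9.15·I_D + 2.68 = 0, with roots I_D = 0.403 or 1.07 mA.
The root I_D = 1.07 mA gives V_GS = -0.154 V ≤ V_t, so take I_D = 0.403 mA.
Then V_GS = 1.66 V and V_DS = V_DD − I_D(R_D+R_S) = 18 − 0.403×3.26 = 16.7 V.
Saturation requires V_DS ≥ V_GS − V_t = 0.688 V; 16.7 ≥ 0.688 ✓.

I_D ≈ 0.4 mA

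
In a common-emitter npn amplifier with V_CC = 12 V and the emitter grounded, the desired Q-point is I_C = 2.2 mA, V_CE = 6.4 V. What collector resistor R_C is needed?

Collector loop: V_CC = I_C·R_C + V_CE.
R_C = (V_CC − V_CE)/I_C = (12 − 6.4)/2.2 = 2.55 kΩ.

R_C ≈ 2.5 kΩ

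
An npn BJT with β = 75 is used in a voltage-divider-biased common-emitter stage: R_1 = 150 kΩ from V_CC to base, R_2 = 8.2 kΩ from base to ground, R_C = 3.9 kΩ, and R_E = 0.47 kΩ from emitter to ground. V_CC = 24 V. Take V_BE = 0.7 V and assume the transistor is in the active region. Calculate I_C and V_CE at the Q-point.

Thevenize the base divider: V_Th = V_CC·R_2/(R_1+R_2) = 24×8.2/158 = 1.24 V, R_Th = R_1‖R_2 = 7.77 kΩ.
Base-emitter loop: V_Th = I_B·R_Th + V_BE + (β+1)I_B·R_E, so I_B = (1.24 − 0.7) / (7.77 + 76×0.47) = 0.0125 mA.
I_C = β·I_B = 75×0.0125 = 0.938 mA, and I_E = (β+1)I_B = 0.951 mA.
V_CE = V_CC − I_C·R_C − I_E·R_E = 24 − 0.938×3.9 − 0.951×0.47 = 19.9 V.
V_CE = 19.9 V > 0.2 V confirms active-region operation.

I_C ≈ 0.94 mA, V_CE ≈ 20 V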